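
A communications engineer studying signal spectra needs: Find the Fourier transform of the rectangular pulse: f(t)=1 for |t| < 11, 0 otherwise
F(omega) = integral from -11 to 11 of e^(-j*omega*t) dt
= 2*sin(11*omega)/omega = 22*sinc(11*omega/pi)

Answer: 2*sin(11*omega)/omega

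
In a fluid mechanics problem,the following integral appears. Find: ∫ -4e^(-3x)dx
Since d/dx[e^(-3x)] = -3e^(-3x), we get 4/3 e^(-3x) + C

Answer: (4/3)e^(-3x) + C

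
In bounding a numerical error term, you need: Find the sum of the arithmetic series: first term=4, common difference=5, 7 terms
Last term: a_n = 4+(7-1)·5 = 34
Sum = n(a_1+a_n)/2 = 7(4+34)/2 = 133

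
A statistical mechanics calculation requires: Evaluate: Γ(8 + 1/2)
Γ(n+1/2)=(2n)!√π/(4^n·n!)
=20922789888000√π/(65536·40320)=(2027025/256)·√π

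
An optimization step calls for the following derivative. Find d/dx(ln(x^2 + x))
Chain rule: d/dx[ln(u)]=u'/u where u=x^2 + x
u'=2x + 1

Answer: (2x + 1)/(x^2 + x)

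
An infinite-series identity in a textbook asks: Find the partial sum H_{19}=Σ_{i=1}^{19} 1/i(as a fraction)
H_19=1 + 1/2 + 1/3 + ... + 1/19
=275295799/77597520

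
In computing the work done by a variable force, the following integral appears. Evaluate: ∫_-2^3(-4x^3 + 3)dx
Step 1: Find antiderivative F(x)=-x^4+3x
Step 2: F(3) - F(-2)=-72 - (-22)=-50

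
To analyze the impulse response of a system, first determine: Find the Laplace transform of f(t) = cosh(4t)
L{cosh(at)}=s/(s²-a²)
L{cosh(4t)}=s/(s²-16)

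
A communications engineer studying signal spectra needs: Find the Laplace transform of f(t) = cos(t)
L{cos(wt)} = s/(s² + w²)
L{cos(t)} = s/(s² + 1)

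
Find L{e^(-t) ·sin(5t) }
First shifting: L{e^(at)f(t)} = F(s-a)
L{sin(5t)} = 5/(s²+25)
Shift: 5/((s+1)²+25)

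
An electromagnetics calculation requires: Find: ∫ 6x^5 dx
Using power rule: ∫ 6x^5 dx=6/6 x^6 + C=x^6 + C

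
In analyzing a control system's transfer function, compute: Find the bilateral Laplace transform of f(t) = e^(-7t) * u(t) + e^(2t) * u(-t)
For e^(-7t)*u(t): L = 1/(s + 7), Re(s) > -7
For e^(2t)*u(-t): L = -1/(s-2), Re(s) < 2
Combined: F(s) = 1/(s + 7) - 1/(s-2), -7 < Re(s) < 2

Answer: 1/(s + 7) - 1/(s-2), ROC: -7 < Re(s) < 2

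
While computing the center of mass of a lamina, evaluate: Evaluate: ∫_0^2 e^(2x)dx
Antiderivative: (1/2)e^(2x)
Evaluate: (1/2)(e^4 - 1)

Answer: (e^4 - 1)/2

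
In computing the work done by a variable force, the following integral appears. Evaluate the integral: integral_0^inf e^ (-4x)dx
integral_0^inf e^(-4x) dx=[-1/4*e^(-4x)]_0^inf
=0 - (-1/4)=1/4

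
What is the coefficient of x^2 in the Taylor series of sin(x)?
sin(x) has only odd powers. Coefficient of x^2 = 0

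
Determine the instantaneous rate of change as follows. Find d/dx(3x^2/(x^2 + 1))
Quotient rule: (f/g)' = (f'g - fg')/g²
f = 3x^2, f' = 6x
g = x^2+1, g' = 2x

Answer: (6x·(x^2+1)-6x^3)/(x^2+1)²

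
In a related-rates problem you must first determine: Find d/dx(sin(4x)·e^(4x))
Product rule: (fg)'=f'g+fg'
f=sin(4x), f'=4·cos(4x)
g=e^(4x), g'=4·e^(4x)

Answer: 4·cos(4x)·e^(4x)+4·sin(4x)·e^(4x)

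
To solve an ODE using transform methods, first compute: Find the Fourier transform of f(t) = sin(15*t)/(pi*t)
sin(W*t)/(pi*t)=(W/pi)*sinc(W*t/pi) is the impulse response of the ideal low-pass filter with cutoff W (here W=15).
Its Fourier transform is a rectangular function:
F(omega)=1 for |omega| < 15, 0 otherwise

Answer: rect(omega/30) [i.e., 1 for |omega| < 15, 0 otherwise]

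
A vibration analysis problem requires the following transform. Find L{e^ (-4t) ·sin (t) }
First shifting: L{e^(at)f(t)}=F(s-a)
L{sin(t)}=1/(s² + 1)
Shift: 1/((s + 4)² + 1)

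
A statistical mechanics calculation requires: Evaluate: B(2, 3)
B(x,y) = Γ(x)Γ(y)/Γ(x+y) = (x-1)!(y-1)!/(x+y-1)!
B(2,3) = 1!·2!/4! = 1/12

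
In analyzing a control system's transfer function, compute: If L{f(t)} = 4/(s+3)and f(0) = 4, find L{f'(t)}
L{f'(t)}=s·F(s) - f(0)=4s/(s + 3) - 4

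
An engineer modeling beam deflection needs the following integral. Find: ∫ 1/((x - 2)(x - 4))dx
Partial fractions: 1/((x-2)(x-4))=A/(x-2)+B/(x-4)
A=-1/2, B=1/2
∫ [-1/2· 1/(x-2)+1/2· 1/(x-4)] dx
=(1/2)[ln|x-4| - ln|x-2|]+C

Answer: (1/2)·ln|(x-4)/(x-2)|+C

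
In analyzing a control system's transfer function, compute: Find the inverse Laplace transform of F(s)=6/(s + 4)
L^(-1){6/(s-a)} = c·e^(at)
Here a = -4, c = 6

Answer: 6e^(-4t)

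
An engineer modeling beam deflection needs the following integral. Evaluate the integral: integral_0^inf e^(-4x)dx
integral_0^inf e^(-4x) dx = [-1/4 * e^(-4x)]_0^inf
= 0 - (-1/4) = 1/4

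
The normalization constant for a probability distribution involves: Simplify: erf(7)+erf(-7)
erf is odd: erf(-7) = -erf(7)
erf(7) + erf(-7) = erf(7) - erf(7) = 0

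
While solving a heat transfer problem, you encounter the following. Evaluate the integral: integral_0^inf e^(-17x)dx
integral_0^inf e^(-17x) dx = [-1/17*e^(-17x)]_0^inf
= 0 - (-1/17) = 1/17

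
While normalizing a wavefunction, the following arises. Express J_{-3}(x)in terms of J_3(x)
For integer n: J_{-n}(x) = (-1)^n J_n(x)
With n = 3: J_{-3}(x) = (-1)^3 J_3(x) = -J_3(x)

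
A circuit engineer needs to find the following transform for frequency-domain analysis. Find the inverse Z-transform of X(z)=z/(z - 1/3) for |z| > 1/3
Standard pair: z/(z-a) <-> a^n*u[n] for causal signals
With a=1/3: x[n]=(1/3)^n*u[n]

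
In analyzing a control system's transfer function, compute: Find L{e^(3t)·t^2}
First shifting: L{e^(at)f(t)} = F(s-a)
L{t^2} = 2/s^3
Shift s → s-3: 2/(s-3)^3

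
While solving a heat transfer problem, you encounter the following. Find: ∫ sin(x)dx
Using standard integral: ∫ sin(x) dx=-cos(x)+C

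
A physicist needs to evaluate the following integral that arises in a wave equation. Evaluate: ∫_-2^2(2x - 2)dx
Step 1: Find antiderivative F(x)=x^2 - 2x
Step 2: F(2) - F(-2)=0 - (8)=-8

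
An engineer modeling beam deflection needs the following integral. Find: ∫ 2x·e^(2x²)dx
Let u = 2x², du = 4x dx
∫ (1/2)e^u du = e^u/2+C

Answer: e^(2x²)/2+C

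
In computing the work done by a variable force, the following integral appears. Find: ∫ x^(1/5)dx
Power rule: ∫ x^(1/5) dx=x^(6/5)/(6/5) + C

Answer: (5/6)·x^(6/5) + C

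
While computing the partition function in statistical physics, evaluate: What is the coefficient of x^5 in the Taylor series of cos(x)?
cos(x) has only even powers. Coefficient of x^5=0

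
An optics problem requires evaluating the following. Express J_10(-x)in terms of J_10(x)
For integer n: J_n(-x)=(-1)^n J_n(x)
With n=10: J_10(-x)=(-1)^10 J_10(x)=J_10(x)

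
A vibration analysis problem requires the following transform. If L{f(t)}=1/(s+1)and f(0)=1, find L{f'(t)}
L{f'(t)} = s·F(s) - f(0) = s/(s + 1) - 1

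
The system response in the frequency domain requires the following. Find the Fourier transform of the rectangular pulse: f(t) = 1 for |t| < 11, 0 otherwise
F(omega)=integral from -11 to 11 of e^(-j * omega * t) dt
=2 * sin(11 * omega)/omega=22 * sinc(11 * omega/pi)

Answer: 2 * sin(11 * omega)/omega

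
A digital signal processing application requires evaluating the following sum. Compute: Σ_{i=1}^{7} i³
Using formula: Σ i^3=[n(n + 1)/2]²=[7·8/2]²=784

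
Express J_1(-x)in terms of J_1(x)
For integer n: J_n(-x)=(-1)^n J_n(x)
With n=1: J_1(-x)=(-1)^1 J_1(x)=-J_1(x)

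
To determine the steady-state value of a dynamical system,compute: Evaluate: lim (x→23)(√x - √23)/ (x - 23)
Multiply by conjugate (√x+√23)/(√x+√23):
= (x - 23)/((x - 23)(√x+√23)) = 1/(√x+√23)
As x → 23: 1/(2√23)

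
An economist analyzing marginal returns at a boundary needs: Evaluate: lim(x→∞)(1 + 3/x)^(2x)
Rewrite as [(1+3/x)^x]^2.
lim(1+3/x)^x=e^3, so limit=(e^3)^2=e^6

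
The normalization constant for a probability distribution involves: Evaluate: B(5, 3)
B(x,y)=Γ(x)Γ(y)/Γ(x + y)=(x-1)!(y-1)!/(x + y-1)!
B(5,3)=4!·2!/7!=1/105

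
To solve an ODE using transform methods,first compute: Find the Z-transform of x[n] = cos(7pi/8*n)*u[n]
Z{cos(w0 * n) * u[n]} = z(z - cos(w0))/(z^2 - 2z * cos(w0) + 1)
With w0 = 7pi/8: X(z) = z(z - cos(7pi/8))/(z^2 - 2z * cos(7pi/8) + 1)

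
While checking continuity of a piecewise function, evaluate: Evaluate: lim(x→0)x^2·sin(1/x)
Squeeze theorem: -|x^2| ≤ x^2·sin(1/x) ≤ |x^2|
Since x^2 → 0 as x → 0, by squeeze theorem the limit is 0

Answer: 0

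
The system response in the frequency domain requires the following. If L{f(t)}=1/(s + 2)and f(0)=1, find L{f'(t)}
L{f'(t)}=s·F(s) - f(0)=s/(s+2)-1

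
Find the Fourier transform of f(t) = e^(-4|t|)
Using the standard pair: F{e^(-a|t|)}=2a/(a^2 + omega^2)
With a=4: F(omega)=8/(16 + omega^2)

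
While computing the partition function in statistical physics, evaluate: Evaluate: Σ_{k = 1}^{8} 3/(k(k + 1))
Partial fractions: 3/(k(k+1))=3/k - 3/(k+1)
Telescoping sum: 3(1-1/9)=3·8/9

Answer: 8/3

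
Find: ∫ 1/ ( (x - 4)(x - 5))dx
Partial fractions: 1/((x-4)(x-5)) = A/(x-4) + B/(x-5)
A = -1, B = 1
∫ [-1· 1/(x-4) + 1· 1/(x-5)] dx
= (1)[ln|x-5| - ln|x-4|] + C

Answer: ln|(x-5)/(x-4)| + C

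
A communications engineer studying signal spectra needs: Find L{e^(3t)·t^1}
First shifting: L{e^(at)f(t)}=F(s-a)
L{t^1}=1/s^2
Shift s → s-3: 1/(s-3)^2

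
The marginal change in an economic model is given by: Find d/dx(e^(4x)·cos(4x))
Product rule: (fg)'=f'g + fg'
f=e^(4x), f'=4·e^(4x)
g=cos(4x), g'=-4·sin(4x)

Answer: 4·e^(4x)·cos(4x) - 4·e^(4x)·sin(4x)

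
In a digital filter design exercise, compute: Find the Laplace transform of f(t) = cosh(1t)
L{cosh(at)}=s/(s²-a²)
L{cosh(1t)}=s/(s²-1)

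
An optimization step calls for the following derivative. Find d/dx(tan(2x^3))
Chain rule: d/dx[tan(u)] = sec²(u)·u' where u = 2x^3
u' = 6x^2

Answer: 6x^2·sec²(2x^3)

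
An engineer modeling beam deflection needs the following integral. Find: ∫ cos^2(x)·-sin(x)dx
Let u = cos(x), du = -sin(x) dx
∫ u^2 du = u^3/3 + C

Answer: cos^3(x)/3 + C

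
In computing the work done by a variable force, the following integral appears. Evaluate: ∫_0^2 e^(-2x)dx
Antiderivative: (1/(-2))e^(-2x)
Evaluate: (1/(-2))(e^-4-1)

Answer: (e^-4-1)/(-2)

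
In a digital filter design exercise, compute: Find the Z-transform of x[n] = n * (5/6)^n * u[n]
Using the property Z{n*a^n*u[n]} = az/(z-a)^2
With a = 5/6: X(z) = (5/6)z/(z - 5/6)^2, |z| > 5/6

Answer: (5/6)z/(z - 5/6)^2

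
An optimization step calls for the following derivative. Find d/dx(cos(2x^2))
Chain rule: d/dx[cos(u)] = -sin(u)·u' where u = 2x^2
u' = 4x

Answer: -4x·sin(2x^2)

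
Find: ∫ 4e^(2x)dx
Since d/dx[e^(2x)] = 2e^(2x), we get 2 e^(2x)+C

Answer: 2e^(2x)+C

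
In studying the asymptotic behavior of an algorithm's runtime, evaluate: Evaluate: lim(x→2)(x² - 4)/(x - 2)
Factor: (x² - 4) = (x-2)(x+2)
Cancel (x-2): lim(x→2) (x+2) = 4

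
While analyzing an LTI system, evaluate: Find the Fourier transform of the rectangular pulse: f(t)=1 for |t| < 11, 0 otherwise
F(omega)=integral from -11 to 11 of e^(-j*omega*t) dt
=2*sin(11*omega)/omega=22*sinc(11*omega/pi)

Answer: 2*sin(11*omega)/omega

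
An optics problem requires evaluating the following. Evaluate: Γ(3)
Γ(n) = (n-1)! for positive integers
Γ(3) = 2! = 2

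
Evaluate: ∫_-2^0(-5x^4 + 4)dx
Step 1: Find antiderivative F(x) = -x^5+4x
Step 2: F(0) - F(-2) = 0 - (24) = -24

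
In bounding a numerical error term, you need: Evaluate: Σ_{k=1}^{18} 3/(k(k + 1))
Partial fractions: 3/(k(k + 1)) = 3/k - 3/(k + 1)
Telescoping sum: 3(1 - 1/19) = 3·18/19

Answer: 54/19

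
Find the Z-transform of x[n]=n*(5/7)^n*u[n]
Using the property Z{n*a^n*u[n]}=az/(z-a)^2
With a=5/7: X(z)=(5/7)z/(z - 5/7)^2, |z| > 5/7

Answer: (5/7)z/(z - 5/7)^2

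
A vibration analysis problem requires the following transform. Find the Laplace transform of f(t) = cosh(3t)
L{cosh(at)} = s/(s²-a²)
L{cosh(3t)} = s/(s²-9)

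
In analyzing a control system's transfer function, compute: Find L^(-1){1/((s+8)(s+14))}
Partial fractions: 1/((s + 8)(s + 14)) = A/(s + 8) + B/(s + 14)
Cover-up: A = 1/(s + 14)|_{s = -8} = 1/6; B = 1/(s + 8)|_{s = -14} = -1/6
L^(-1) = (1/6)e^(-8t) - (1/6)e^(-14t)

Answer: (1/6)(e^(-8t) - e^(-14t))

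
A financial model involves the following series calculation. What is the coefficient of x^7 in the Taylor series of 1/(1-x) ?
1/(1-x)=Σ x^n for |x|<1
All coefficients are 1

Answer: 1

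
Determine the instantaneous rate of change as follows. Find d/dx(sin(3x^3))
Chain rule: d/dx[sin(u)]=cos(u)·u' where u=3x^3
u'=9x^2

Answer: 9x^2·cos(3x^3)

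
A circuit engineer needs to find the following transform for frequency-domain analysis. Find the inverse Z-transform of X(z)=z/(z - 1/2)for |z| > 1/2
Standard pair: z/(z-a) <-> a^n*u[n] for causal signals
With a = 1/2: x[n] = (1/2)^n*u[n]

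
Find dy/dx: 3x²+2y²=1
Differentiate: 6x + 4y·(dy/dx)=0
dy/dx=-6x/(4y)=-(3/2)·(x/y)

Answer: dy/dx=-(3/2)·(x/y)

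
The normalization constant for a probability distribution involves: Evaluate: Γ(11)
Γ(n)=(n-1)! for positive integers
Γ(11)=10!=3628800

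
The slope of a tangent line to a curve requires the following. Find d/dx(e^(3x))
Chain rule: d/dx[e^u]=e^u · u' where u=3x
u'=3

Answer: 3·e^(3x)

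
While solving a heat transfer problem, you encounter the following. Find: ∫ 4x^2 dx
Using power rule: ∫ 4x^2 dx = 4/3 x^3 + C = (4/3)x^3 + C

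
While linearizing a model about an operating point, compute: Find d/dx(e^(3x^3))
Chain rule: d/dx[e^u]=e^u · u' where u=3x^3
u'=9x^2

Answer: 9x^2·e^(3x^3)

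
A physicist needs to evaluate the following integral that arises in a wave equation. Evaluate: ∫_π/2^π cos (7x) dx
Antiderivative: sin(7x)/7
Evaluate at bounds: [sin(7·π)/7] - [sin(7·π/2)/7]
=((0) - (-1))/7=1/7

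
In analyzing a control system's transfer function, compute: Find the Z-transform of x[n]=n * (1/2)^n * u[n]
Using the property Z{n * a^n * u[n]}=az/(z-a)^2
With a=1/2: X(z)=(1/2)z/(z - 1/2)^2, |z| > 1/2

Answer: (1/2)z/(z - 1/2)^2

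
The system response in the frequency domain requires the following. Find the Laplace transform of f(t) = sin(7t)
L{sin(wt)} = w/(s²+w²)
L{sin(7t)} = 7/(s²+49)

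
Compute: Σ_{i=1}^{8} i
Using formula: Σ i^1 = n(n + 1)/2 = 8·9/2 = 36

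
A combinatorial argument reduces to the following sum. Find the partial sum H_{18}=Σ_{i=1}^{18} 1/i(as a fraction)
H_18 = 1 + 1/2 + 1/3 + ... + 1/18
= 14274301/4084080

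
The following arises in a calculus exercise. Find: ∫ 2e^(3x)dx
Since d/dx[e^(3x)]=3e^(3x), we get 2/3 e^(3x)+C

Answer: (2/3)e^(3x)+C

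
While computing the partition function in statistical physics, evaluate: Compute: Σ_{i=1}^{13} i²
Using formula: Σ i^2 = n(n+1)(2n+1)/6 = 13·14·27/6 = 819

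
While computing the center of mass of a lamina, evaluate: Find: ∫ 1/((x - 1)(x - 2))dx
Partial fractions: 1/((x-1)(x-2))=A/(x-1)+B/(x-2)
A=-1, B=1
∫ [-1· 1/(x-1)+1· 1/(x-2)] dx
=(1)[ln|x-2| - ln|x-1|]+C

Answer: ln|(x-2)/(x-1)|+C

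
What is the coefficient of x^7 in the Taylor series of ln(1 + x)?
ln(1 + x)=Σ (-1)^(n + 1) x^n/n
Coefficient of x^7=(-1)^8/7=1/7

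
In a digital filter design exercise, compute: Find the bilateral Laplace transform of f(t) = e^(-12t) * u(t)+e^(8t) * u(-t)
For e^(-12t) * u(t): L=1/(s+12), Re(s) > -12
For e^(8t) * u(-t): L=-1/(s-8), Re(s) < 8
Combined: F(s)=1/(s+12)-1/(s-8), -12 < Re(s) < 8

Answer: 1/(s+12)-1/(s-8), ROC: -12 < Re(s) < 8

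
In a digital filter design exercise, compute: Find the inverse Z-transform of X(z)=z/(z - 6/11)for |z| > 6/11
Standard pair: z/(z-a) <-> a^n * u[n] for causal signals
With a=6/11: x[n]=(6/11)^n * u[n]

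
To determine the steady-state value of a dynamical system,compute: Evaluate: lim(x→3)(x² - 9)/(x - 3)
Factor: (x² - 9) = (x-3)(x+3)
Cancel (x-3): lim(x→3) (x+3) = 6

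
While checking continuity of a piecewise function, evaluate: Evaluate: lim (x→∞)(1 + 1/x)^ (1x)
Rewrite as [(1 + 1/x)^x]^1.
lim(1 + 1/x)^x = e^1, so limit = (e^1)^1 = e^1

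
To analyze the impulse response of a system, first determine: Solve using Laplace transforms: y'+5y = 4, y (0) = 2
Take L of both sides: sY(s)-2+5Y(s)=4/s
Y(s)(s+5)=4/s+2
Y(s)=4/(s(s+5))+2/(s+5)
Partial fractions: 4/(s(s+5))=(4/5)/s - (4/5)/(s+5)
So Y(s)=(4/5)/s+(6/5)/(s+5)
Inverse transform (L^(-1){1/s}=1, L^(-1){1/(s+5)}=e^(-5t)):

Answer: y(t)=4/5+(6/5)·e^(-5t)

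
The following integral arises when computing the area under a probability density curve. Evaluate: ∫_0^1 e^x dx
Antiderivative: e^x
Evaluate: (e^1-1)

Answer: e^1-1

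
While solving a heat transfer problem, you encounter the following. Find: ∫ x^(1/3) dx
Power rule: ∫ x^(1/3) dx = x^(4/3)/(4/3)+C

Answer: (3/4)·x^(4/3)+C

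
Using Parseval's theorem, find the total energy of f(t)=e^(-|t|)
Parseval's theorem: E = integral |f(t)|^2 dt = (1/2pi) integral |F(omega)|^2 domega
E = integral_{-inf}^{inf} e^(-2|t|) dt = 2*integral_0^inf e^(-2t) dt = 2/(2*1) = 1/1

Answer: 1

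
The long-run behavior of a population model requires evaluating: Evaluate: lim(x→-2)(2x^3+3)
Polynomial is continuous, so substitute x = -2:
2·(-2)^3+3 = -13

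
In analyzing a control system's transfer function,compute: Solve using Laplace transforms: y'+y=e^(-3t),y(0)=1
Take L: sY - 1 + Y = 1/(s + 3)
Y(s + 1) = 1/(s + 3) + 1
Y = 1/((s + 3)(s + 1)) + 1/(s + 1)
Partial fractions: 1/((s + 3)(s + 1)) = -(1/2)/(s + 3) + (1/2)/(s + 1)
So Y = -(1/2)/(s + 3) + (3/2)/(s + 1)
Inverse Laplace transform (L^(-1){1/(s + 3)} = e^(-3t), L^(-1){1/(s + 1)} = e^(-t)):

Answer: y(t) = (-1/2)·e^(-3t) + (3/2)·e^(-t)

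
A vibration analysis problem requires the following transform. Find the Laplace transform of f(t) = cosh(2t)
L{cosh(at)} = s/(s²-a²)
L{cosh(2t)} = s/(s²-4)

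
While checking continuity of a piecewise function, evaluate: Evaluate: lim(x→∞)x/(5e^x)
Apply L'Hôpital 1 times (∞/∞ each time):
Eventually get 1!/(5e^x) → 0

Answer: 0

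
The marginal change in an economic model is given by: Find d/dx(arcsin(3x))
d/dx[arcsin(u)]=u'/√(1-u²), u=3x, u'=3

Answer: 3/√(1 - 9x²)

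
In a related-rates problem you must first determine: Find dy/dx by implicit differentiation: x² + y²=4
Differentiate both sides: 2x+2y·(dy/dx)=0
Solve: dy/dx=-2x/(2y)=-x/y

Answer: dy/dx=-x/y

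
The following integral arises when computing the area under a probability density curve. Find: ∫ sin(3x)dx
Using substitution u = 3x: ∫ sin(u) du/3 = -cos(u)/3 + C

Answer: (-1/3)cos(3x) + C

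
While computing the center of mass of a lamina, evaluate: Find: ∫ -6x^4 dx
Using power rule: ∫ -6x^4 dx = -6/5 x^5 + C = (-6/5)x^5 + C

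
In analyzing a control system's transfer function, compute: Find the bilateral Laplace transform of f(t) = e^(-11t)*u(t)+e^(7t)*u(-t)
For e^(-11t)*u(t): L=1/(s + 11), Re(s) > -11
For e^(7t)*u(-t): L=-1/(s-7), Re(s) < 7
Combined: F(s)=1/(s + 11) - 1/(s-7), -11 < Re(s) < 7

Answer: 1/(s + 11) - 1/(s-7), ROC: -11 < Re(s) < 7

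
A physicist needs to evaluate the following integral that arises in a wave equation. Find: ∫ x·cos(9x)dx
By parts: u=x, dv=cos(9x) dx
du=dx, v=sin(9x)/9
=x·sin(9x)/9 + cos(9x)/9² + C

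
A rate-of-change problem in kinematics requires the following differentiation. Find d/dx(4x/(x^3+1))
Quotient rule: (f/g)' = (f'g - fg')/g²
f = 4x, f' = 4
g = x^3 + 1, g' = 3x^2

Answer: (4·(x^3 + 1) - 12x^3)/(x^3 + 1)²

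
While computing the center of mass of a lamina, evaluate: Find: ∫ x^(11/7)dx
Power rule: ∫ x^(11/7) dx = x^(18/7)/(18/7) + C

Answer: (7/18)·x^(18/7) + C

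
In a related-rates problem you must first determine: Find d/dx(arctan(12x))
d/dx[arctan(u)] = u'/(1 + u²), u = 12x, u' = 12

Answer: 12/(1 + 144x²)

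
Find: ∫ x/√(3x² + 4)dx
Let u=3x² + 4, du=6x dx
∫ (1/6)·u^(-1/2) du=√u/3 + C

Answer: √(3x² + 4)/3 + C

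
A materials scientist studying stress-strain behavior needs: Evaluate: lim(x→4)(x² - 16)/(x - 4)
Factor: (x² - 16) = (x-4)(x + 4)
Cancel (x-4): lim(x→4) (x + 4) = 8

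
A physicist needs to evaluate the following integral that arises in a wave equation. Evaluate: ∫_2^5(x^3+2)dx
Step 1: Find antiderivative F(x)=(1/4)x^4 + 2x
Step 2: F(5) - F(2)=665/4 - (8)=633/4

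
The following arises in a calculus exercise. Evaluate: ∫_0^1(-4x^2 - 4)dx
Step 1: Find antiderivative F(x) = (-4/3)x^3-4x
Step 2: F(1) - F(0) = -16/3 - (0) = -16/3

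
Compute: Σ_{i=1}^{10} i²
Using formula: Σ i^2=n(n+1)(2n+1)/6=10·11·21/6=385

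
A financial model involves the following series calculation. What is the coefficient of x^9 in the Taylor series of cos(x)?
cos(x) has only even powers. Coefficient of x^9 = 0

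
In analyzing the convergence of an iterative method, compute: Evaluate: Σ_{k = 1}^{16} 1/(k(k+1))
Partial fractions: 1/(k(k + 1))=1/k - 1/(k + 1)
Telescoping sum: 1(1 - 1/17)=1·16/17

Answer: 16/17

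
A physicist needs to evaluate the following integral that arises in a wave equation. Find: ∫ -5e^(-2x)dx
Since d/dx[e^(-2x)]=-2e^(-2x), we get 5/2 e^(-2x)+C

Answer: (5/2)e^(-2x)+C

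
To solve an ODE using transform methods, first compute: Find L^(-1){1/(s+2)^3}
L^(-1){1/(s-a)^n}=t^(n-1)·e^(at)/(n-1)!
Here a=-2, n=3: t^2·e^(-2t)/2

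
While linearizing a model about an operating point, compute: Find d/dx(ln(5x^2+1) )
Chain rule: d/dx[ln(u)]=u'/u where u=5x^2 + 1
u'=10x

Answer: (10x)/(5x^2 + 1)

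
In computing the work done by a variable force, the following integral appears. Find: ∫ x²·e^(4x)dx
Integration by parts twice:
First: u=x², dv=e^(4x) dx => x²e^(4x)/4 - (2/4)∫ xe^(4x) dx
Second (∫ xe^(4x) dx): xe^(4x)/4 - e^(4x)/16
Combining: e^(4x)(x²/4-2x/16+2/64)+C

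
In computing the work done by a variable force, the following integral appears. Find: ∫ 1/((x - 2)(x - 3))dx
Partial fractions: 1/((x-2)(x-3))=A/(x-2) + B/(x-3)
A=-1, B=1
∫ [-1· 1/(x-2) + 1· 1/(x-3)] dx
=(1)[ln|x-3| - ln|x-2|] + C

Answer: ln|(x-3)/(x-2)| + C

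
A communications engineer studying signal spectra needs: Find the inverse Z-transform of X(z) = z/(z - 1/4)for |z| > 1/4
Standard pair: z/(z-a) <-> a^n * u[n] for causal signals
With a=1/4: x[n]=(1/4)^n * u[n]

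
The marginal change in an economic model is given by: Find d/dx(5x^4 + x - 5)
Power rule: d/dx(ax^n)=n·a·x^(n-1)
Term by term: 20·x^3 + 1

Answer: 20x^3 + 1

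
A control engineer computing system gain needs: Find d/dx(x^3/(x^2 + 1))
Quotient rule: (f/g)'=(f'g - fg')/g²
f=x^3, f'=3x^2
g=x^2+1, g'=2x

Answer: (3x^2·(x^2+1)-2x^4)/(x^2+1)²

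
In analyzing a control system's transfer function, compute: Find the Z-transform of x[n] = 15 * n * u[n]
Z{n * u[n]}=z/(z-1)^2
By linearity: Z{15 * n * u[n]}=15z/(z-1)^2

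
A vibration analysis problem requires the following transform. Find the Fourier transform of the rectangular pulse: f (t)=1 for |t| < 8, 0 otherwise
F(omega)=integral from -8 to 8 of e^(-j * omega * t) dt
=2 * sin(8 * omega)/omega=16 * sinc(8 * omega/pi)

Answer: 2 * sin(8 * omega)/omega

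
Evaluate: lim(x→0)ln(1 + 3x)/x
L'Hôpital (0/0): lim 3/(1 + 3x) / 1=3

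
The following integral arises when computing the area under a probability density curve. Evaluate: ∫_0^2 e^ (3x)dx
Antiderivative: (1/3)e^(3x)
Evaluate: (1/3)(e^6 - 1)

Answer: (e^6 - 1)/3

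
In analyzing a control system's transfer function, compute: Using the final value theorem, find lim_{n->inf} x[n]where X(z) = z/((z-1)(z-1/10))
Final value theorem: lim x[n]=lim_{z->1} (z-1)*X(z)
(z-1)*X(z)=z/(z-1/10)
As z->1: 1/(1-1/10)=1/(9/10)=10/9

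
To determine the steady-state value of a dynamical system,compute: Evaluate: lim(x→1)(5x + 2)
Polynomial is continuous, so substitute x = 1:
5·1 + 2 = 7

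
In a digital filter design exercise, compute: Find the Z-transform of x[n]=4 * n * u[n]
Z{n * u[n]}=z/(z-1)^2
By linearity: Z{4 * n * u[n]}=4z/(z-1)^2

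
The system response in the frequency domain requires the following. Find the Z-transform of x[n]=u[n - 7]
Using the time-shift property: Z{u[n-7]} = z^(-7)*z/(z-1)
= z^(-6)/(z-1)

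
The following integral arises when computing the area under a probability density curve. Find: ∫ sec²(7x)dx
Since d/dx[tan(7x)] = 7sec²(7x), integral = tan(7x)/7+C

Answer: (1/7)tan(7x)+C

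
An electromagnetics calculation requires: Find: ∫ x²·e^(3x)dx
Integration by parts twice:
First: u=x², dv=e^(3x) dx => x²e^(3x)/3 - (2/3)∫ xe^(3x) dx
Second (∫ xe^(3x) dx): xe^(3x)/3 - e^(3x)/9
Combining: e^(3x)(x²/3 - 2x/9 + 2/27) + C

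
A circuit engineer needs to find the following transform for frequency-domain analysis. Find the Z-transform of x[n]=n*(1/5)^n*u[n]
Using the property Z{n * a^n * u[n]}=az/(z-a)^2
With a=1/5: X(z)=(1/5)z/(z - 1/5)^2, |z| > 1/5

Answer: (1/5)z/(z - 1/5)^2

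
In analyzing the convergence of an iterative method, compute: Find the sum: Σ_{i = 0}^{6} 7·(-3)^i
Geometric series: S = a(1 - r^n)/(1 - r)
a = 7, r = -3, n = 7
S = 7(1+2187)/4 = 3829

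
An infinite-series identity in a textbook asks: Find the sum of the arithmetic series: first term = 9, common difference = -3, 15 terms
Last term: a_n = 9 + (15 - 1)·-3 = -33
Sum = n(a_1 + a_n)/2 = 15(9 + (-33))/2 = -180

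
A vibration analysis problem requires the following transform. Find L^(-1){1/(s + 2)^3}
L^(-1){1/(s-a)^n} = t^(n-1)·e^(at)/(n-1)!
Here a = -2, n = 3: t^2·e^(-2t)/2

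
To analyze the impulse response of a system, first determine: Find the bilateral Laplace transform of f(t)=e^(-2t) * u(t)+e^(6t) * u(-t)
For e^(-2t)*u(t): L=1/(s+2), Re(s) > -2
For e^(6t)*u(-t): L=-1/(s-6), Re(s) < 6
Combined: F(s)=1/(s+2)-1/(s-6), -2 < Re(s) < 6

Answer: 1/(s+2)-1/(s-6), ROC: -2 < Re(s) < 6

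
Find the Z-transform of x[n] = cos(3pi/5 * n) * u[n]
Z{cos(w0*n)*u[n]}=z(z - cos(w0))/(z^2 - 2z*cos(w0) + 1)
With w0=3pi/5: X(z)=z(z - cos(3pi/5))/(z^2 - 2z*cos(3pi/5) + 1)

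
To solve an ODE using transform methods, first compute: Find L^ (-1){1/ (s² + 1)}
L^(-1){w/(s² + w²)}=sin(wt)
Here w=1

Answer: sin(t)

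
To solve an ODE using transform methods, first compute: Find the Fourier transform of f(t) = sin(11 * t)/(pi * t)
sin(W*t)/(pi*t) = (W/pi)*sinc(W*t/pi) is the impulse response of the ideal low-pass filter with cutoff W (here W = 11).
Its Fourier transform is a rectangular function:
F(omega) = 1 for |omega| < 11, 0 otherwise

Answer: rect(omega/22) [i.e., 1 for |omega| < 11, 0 otherwise]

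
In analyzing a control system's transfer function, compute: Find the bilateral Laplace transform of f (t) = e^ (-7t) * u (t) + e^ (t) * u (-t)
For e^(-7t) * u(t): L=1/(s + 7), Re(s) > -7
For e^(t) * u(-t): L=-1/(s-1), Re(s) < 1
Combined: F(s)=1/(s + 7) - 1/(s-1), -7 < Re(s) < 1

Answer: 1/(s + 7) - 1/(s-1), ROC: -7 < Re(s) < 1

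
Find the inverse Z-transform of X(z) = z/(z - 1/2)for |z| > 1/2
Standard pair: z/(z-a) <-> a^n * u[n] for causal signals
With a = 1/2: x[n] = (1/2)^n * u[n]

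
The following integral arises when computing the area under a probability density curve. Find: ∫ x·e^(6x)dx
Integration by parts: u=x, dv=e^(6x) dx
du=dx, v=e^(6x)/6
=x·e^(6x)/6 - ∫ e^(6x)/6 dx
=x·e^(6x)/6 - e^(6x)/36+C

Answer: e^(6x)(x/6-1/36)+C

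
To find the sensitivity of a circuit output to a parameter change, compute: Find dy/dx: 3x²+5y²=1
Differentiate: 6x + 10y·(dy/dx)=0
dy/dx=-6x/(10y)=-(3/5)·(x/y)

Answer: dy/dx=-(3/5)·(x/y)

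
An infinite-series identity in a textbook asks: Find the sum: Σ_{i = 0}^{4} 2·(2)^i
Geometric series: S=a(1 - r^n)/(1 - r)
a=2, r=2, n=5
S=2(1 - 32)/-1=62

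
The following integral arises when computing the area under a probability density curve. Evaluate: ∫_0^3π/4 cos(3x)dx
Antiderivative: sin(3x)/3
Evaluate at bounds: [sin(3·3π/4)/3] - [sin(3·0)/3]
=((√2/2) - (0))/3=√2/6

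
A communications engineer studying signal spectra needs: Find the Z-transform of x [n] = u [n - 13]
Using the time-shift property: Z{u[n-13]}=z^(-13)*z/(z-1)
=z^(-12)/(z-1)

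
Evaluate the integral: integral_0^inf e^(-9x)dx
integral_0^inf e^(-9x) dx=[-1/9*e^(-9x)]_0^inf
=0 - (-1/9)=1/9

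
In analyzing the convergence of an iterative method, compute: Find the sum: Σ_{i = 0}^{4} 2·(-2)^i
Geometric series: S = a(1 - r^n)/(1 - r)
a = 2, r = -2, n = 5
S = 2(1 + 32)/3 = 22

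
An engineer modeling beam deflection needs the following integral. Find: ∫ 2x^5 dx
Using power rule: ∫ 2x^5 dx = 2/6 x^6 + C = (1/3)x^6 + C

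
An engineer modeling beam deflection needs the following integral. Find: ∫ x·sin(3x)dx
By parts: u = x, dv = sin(3x) dx
du = dx, v = -cos(3x)/3
= -x·cos(3x)/3+sin(3x)/3²+C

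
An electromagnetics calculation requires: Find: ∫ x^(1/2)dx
Power rule: ∫ x^(1/2) dx=x^(3/2)/(3/2)+C

Answer: (2/3)·x^(3/2)+C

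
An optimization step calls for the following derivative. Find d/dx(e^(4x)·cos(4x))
Product rule: (fg)' = f'g+fg'
f = e^(4x), f' = 4·e^(4x)
g = cos(4x), g' = -4·sin(4x)

Answer: 4·e^(4x)·cos(4x)-4·e^(4x)·sin(4x)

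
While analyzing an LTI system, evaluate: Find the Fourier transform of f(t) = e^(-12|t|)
Using the standard pair: F{e^(-a|t|)}=2a/(a^2+omega^2)
With a=12: F(omega)=24/(144+omega^2)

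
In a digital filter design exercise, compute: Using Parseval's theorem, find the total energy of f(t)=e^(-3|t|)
Parseval's theorem: E=integral |f(t)|^2 dt=(1/2pi) integral |F(omega)|^2 domega
E=integral_{-inf}^{inf} e^(-6|t|) dt=2*integral_0^inf e^(-6t) dt=2/(2*3)=1/3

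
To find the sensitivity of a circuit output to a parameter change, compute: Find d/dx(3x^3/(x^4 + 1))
Quotient rule: (f/g)' = (f'g - fg')/g²
f = 3x^3, f' = 9x^2
g = x^4 + 1, g' = 4x^3

Answer: (9x^2·(x^4 + 1) - 12x^6)/(x^4 + 1)²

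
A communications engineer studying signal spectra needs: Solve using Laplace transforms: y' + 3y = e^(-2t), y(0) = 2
Take L: sY - 2 + 3Y=1/(s + 2)
Y(s + 3)=1/(s + 2) + 2
Y=1/((s + 2)(s + 3)) + 2/(s + 3)
Partial fractions: 1/((s + 2)(s + 3))=1/(s + 2) - 1/(s + 3)
So Y=1/(s + 2) + 1/(s + 3)
Inverse Laplace transform (L^(-1){1/(s + 2)}=e^(-2t), L^(-1){1/(s + 3)}=e^(-3t)):

Answer: y(t)=1·e^(-2t) + e^(-3t)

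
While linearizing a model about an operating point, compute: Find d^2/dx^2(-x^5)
Apply power rule 2 times:
d^1: -5x^4
d^2: -20x^3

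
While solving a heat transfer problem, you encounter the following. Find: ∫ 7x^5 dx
Using power rule: ∫ 7x^5 dx = 7/6 x^6 + C = (7/6)x^6 + C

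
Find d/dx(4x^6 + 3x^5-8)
Power rule: d/dx(ax^n) = n·a·x^(n-1)
Term by term: 24·x^5+15·x^4

Answer: 24x^5+15x^4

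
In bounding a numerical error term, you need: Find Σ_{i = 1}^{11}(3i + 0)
= 3·Σ i+0·11 = 3·66+0 = 198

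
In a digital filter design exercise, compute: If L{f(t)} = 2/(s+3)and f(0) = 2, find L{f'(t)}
L{f'(t)}=s·F(s) - f(0)=2s/(s+3)-2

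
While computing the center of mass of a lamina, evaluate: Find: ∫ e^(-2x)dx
Since d/dx[e^(-2x)] = -2e^(-2x), we get -1/2 e^(-2x) + C

Answer: (-1/2)e^(-2x) + C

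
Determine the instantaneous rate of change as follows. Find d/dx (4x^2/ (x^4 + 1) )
Quotient rule: (f/g)' = (f'g - fg')/g²
f = 4x^2, f' = 8x
g = x^4 + 1, g' = 4x^3

Answer: (8x·(x^4 + 1) - 16x^5)/(x^4 + 1)²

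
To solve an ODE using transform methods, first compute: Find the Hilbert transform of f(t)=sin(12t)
The Hilbert transform shifts each frequency component by -pi/2.
H{sin(wt)} = -cos(wt)
With w = 12: H{sin(12t)} = -cos(12t)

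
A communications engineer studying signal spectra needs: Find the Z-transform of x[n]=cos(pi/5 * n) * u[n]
Z{cos(w0*n)*u[n]} = z(z - cos(w0))/(z^2-2z*cos(w0)+1)
With w0 = pi/5: X(z) = z(z - cos(pi/5))/(z^2-2z*cos(pi/5)+1)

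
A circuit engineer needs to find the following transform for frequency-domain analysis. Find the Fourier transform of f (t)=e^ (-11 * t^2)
The Fourier transform of a Gaussian e^(-a * t^2) is sqrt(pi/a) * e^(-omega^2/(4a)).
With a=11: F(omega)=sqrt(pi/11) * e^(-omega^2/44)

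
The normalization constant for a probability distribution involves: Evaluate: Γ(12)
Γ(n)=(n-1)! for positive integers
Γ(12)=11!=39916800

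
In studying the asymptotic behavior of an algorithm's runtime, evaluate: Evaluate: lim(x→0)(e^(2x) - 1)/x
L'Hôpital (0/0): lim 2e^(2x)/1=2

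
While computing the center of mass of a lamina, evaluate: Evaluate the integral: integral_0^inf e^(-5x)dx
integral_0^inf e^(-5x) dx = [-1/5*e^(-5x)]_0^inf
= 0 - (-1/5) = 1/5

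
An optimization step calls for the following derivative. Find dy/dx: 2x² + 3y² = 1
Differentiate: 4x + 6y·(dy/dx)=0
dy/dx=-4x/(6y)=-(2/3)·(x/y)

Answer: dy/dx=-(2/3)·(x/y)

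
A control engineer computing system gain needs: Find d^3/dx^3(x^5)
Apply power rule 3 times:
d^1: 5x^4
d^2: 20x^3
d^3: 60x^2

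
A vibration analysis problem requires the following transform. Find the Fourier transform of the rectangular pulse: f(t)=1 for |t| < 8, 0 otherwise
F(omega) = integral from -8 to 8 of e^(-j * omega * t) dt
= 2 * sin(8 * omega)/omega = 16 * sinc(8 * omega/pi)

Answer: 2 * sin(8 * omega)/omega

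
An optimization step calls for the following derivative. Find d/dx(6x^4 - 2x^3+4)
Power rule: d/dx(ax^n) = n·a·x^(n-1)
Term by term: 24·x^3 - 6·x^2

Answer: 24x^3 - 6x^2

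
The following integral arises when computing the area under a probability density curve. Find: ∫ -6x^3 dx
Using power rule: ∫ -6x^3 dx=-6/4 x^4 + C=(-3/2)x^4 + C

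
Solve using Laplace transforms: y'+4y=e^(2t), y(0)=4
Take L: sY - 4+4Y=1/(s-2)
Y(s+4)=1/(s-2)+4
Y=1/((s-2)(s+4))+4/(s+4)
Partial fractions: 1/((s-2)(s+4))=(1/6)/(s-2) - (1/6)/(s+4)
So Y=(1/6)/(s-2)+(23/6)/(s+4)
Inverse Laplace transform (L^(-1){1/(s-2)}=e^(2t), L^(-1){1/(s+4)}=e^(-4t)):

Answer: y(t)=(1/6)·e^(2t)+(23/6)·e^(-4t)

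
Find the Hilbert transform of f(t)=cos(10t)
The Hilbert transform shifts each frequency component by -pi/2.
H{cos(wt)} = sin(wt)
With w = 10: H{cos(10t)} = sin(10t)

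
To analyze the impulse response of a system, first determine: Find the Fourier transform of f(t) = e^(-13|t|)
Using the standard pair: F{e^(-a|t|)} = 2a/(a^2 + omega^2)
With a = 13: F(omega) = 26/(169 + omega^2)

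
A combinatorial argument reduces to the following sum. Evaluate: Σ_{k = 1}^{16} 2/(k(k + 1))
Partial fractions: 2/(k(k + 1)) = 2/k - 2/(k + 1)
Telescoping sum: 2(1 - 1/17) = 2·16/17

Answer: 32/17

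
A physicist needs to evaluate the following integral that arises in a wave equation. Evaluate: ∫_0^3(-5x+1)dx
Step 1: Find antiderivative F(x) = (-5/2)x^2 + x
Step 2: F(3) - F(0) = -39/2 - (0) = -39/2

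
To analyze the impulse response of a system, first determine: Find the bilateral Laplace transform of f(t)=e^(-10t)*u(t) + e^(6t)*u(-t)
For e^(-10t)*u(t): L=1/(s + 10), Re(s) > -10
For e^(6t)*u(-t): L=-1/(s-6), Re(s) < 6
Combined: F(s)=1/(s + 10) - 1/(s-6), -10 < Re(s) < 6

Answer: 1/(s + 10) - 1/(s-6), ROC: -10 < Re(s) < 6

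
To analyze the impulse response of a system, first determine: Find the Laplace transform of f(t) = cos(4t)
L{cos(wt)} = s/(s² + w²)
L{cos(4t)} = s/(s² + 16)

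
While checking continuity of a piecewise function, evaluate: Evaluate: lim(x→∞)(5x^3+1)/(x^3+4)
Divide numerator and denominator by x^3:
lim (5 + 1/x^3)/(1 + 4/x^3) = 5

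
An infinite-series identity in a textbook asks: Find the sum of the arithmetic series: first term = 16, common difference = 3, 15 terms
Last term: a_n = 16+(15-1)·3 = 58
Sum = n(a_1+a_n)/2 = 15(16+58)/2 = 555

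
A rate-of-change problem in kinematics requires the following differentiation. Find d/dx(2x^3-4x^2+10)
Power rule: d/dx(ax^n) = n·a·x^(n-1)
Term by term: 6·x^2 - 8·x

Answer: 6x^2 - 8x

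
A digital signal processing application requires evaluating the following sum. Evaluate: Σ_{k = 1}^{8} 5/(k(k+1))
Partial fractions: 5/(k(k + 1)) = 5/k - 5/(k + 1)
Telescoping sum: 5(1 - 1/9) = 5·8/9

Answer: 40/9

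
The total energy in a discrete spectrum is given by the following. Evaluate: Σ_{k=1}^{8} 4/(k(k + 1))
Partial fractions: 4/(k(k+1))=4/k - 4/(k+1)
Telescoping sum: 4(1-1/9)=4·8/9

Answer: 32/9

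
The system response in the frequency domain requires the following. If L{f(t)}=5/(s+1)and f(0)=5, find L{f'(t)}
L{f'(t)}=s·F(s) - f(0)=5s/(s + 1) - 5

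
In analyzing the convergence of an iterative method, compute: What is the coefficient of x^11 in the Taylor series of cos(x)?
cos(x) has only even powers. Coefficient of x^11 = 0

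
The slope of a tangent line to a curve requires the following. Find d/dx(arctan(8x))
d/dx[arctan(u)] = u'/(1+u²), u = 8x, u' = 8

Answer: 8/(1+64x²)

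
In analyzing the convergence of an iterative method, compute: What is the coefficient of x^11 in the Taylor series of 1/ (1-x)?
1/(1-x) = Σ x^n for |x|<1
All coefficients are 1

Answer: 1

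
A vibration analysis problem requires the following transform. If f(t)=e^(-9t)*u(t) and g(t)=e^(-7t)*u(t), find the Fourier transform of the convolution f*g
By the convolution theorem: F{f*g}=F(omega)*G(omega)
F(omega)=1/(9+j*omega), G(omega)=1/(7+j*omega)
F{f*g}=1/((9+j*omega)(7+j*omega))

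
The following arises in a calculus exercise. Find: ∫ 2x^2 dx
Using power rule: ∫ 2x^2 dx = 2/3 x^3+C = (2/3)x^3+C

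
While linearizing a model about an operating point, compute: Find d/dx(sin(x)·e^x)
Product rule: (fg)'=f'g+fg'
f=sin(x), f'=cos(x)
g=e^x, g'=e^x

Answer: cos(x)·e^x+sin(x)·e^x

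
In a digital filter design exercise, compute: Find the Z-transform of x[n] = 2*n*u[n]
Z{n * u[n]} = z/(z-1)^2
By linearity: Z{2 * n * u[n]} = 2z/(z-1)^2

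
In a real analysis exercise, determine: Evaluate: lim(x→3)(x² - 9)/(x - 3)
Factor: (x² - 9)=(x-3)(x+3)
Cancel (x-3): lim(x→3) (x+3)=6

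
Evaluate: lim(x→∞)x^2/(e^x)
Apply L'Hôpital 2 times (∞/∞ each time):
Eventually get 2!/(e^x) → 0

Answer: 0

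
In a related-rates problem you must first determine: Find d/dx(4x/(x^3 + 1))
Quotient rule: (f/g)'=(f'g - fg')/g²
f=4x, f'=4
g=x^3 + 1, g'=3x^2

Answer: (4·(x^3 + 1) - 12x^3)/(x^3 + 1)²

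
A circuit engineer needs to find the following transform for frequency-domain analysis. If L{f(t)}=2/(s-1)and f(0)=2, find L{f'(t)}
L{f'(t)}=s·F(s) - f(0)=2s/(s-1)-2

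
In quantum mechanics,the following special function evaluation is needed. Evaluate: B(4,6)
B(x,y)=Γ(x)Γ(y)/Γ(x + y)=(x-1)!(y-1)!/(x + y-1)!
B(4,6)=3!·5!/9!=1/504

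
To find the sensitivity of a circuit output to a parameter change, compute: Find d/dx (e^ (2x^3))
Chain rule: d/dx[e^u] = e^u · u' where u = 2x^3
u' = 6x^2

Answer: 6x^2·e^(2x^3)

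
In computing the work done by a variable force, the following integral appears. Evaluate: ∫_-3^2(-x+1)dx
Step 1: Find antiderivative F(x)=(-1/2)x^2+x
Step 2: F(2) - F(-3)=0 - (-15/2)=15/2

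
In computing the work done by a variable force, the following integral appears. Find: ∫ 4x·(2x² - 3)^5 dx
Let u=2x² - 3, du=4x dx
∫ u^5 du=u^6/6 + C

Answer: (2x² - 3)^6/6 + C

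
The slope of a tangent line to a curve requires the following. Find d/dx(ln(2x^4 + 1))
Chain rule: d/dx[ln(u)] = u'/u where u = 2x^4+1
u' = 8x^3

Answer: (8x^3)/(2x^4+1)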